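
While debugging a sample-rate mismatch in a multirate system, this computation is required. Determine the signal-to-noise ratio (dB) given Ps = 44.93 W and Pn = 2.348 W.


SNR in decibels:
SNR = 10 * log10(Ps / Pn)
    = 10 * log10(44.93 / 2.348)
    = 10 * log10(19.1354)
    = 10 * 1.2818
    = 12.82 dB

12.82 dB


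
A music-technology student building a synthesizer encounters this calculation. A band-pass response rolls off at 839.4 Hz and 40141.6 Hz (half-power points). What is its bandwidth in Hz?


Bandwidth is the difference of -3dB frequencies:
BW = f_high - f_low
   = 40141.6 - 839.4
   = 39302.2 Hz

39302.2 Hz


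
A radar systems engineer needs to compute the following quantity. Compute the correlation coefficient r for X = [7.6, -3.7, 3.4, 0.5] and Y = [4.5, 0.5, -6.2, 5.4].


Pearson correlation coefficient (population):
r = cov(X,Y) / (std(X) * std(Y))
Mean X = 1.95, Mean Y = 1.05
Cov(X,Y) = 1.445
Std(X) = 4.124621, Std(Y) = 4.574112
r = 0.0766

0.0766


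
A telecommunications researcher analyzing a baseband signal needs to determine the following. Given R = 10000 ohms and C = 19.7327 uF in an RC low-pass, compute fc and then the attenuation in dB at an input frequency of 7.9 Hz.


Step 1 — cutoff frequency:
fc = 1 / (2*pi*R*C)
C = 19.7327 uF = 1.97327e-05 F
fc = 1 / (2*pi*10000*1.97327e-05)
   = 0.806554 Hz

Step 2 — magnitude at f = 7.9 Hz:
|H(f)| = 1 / sqrt(1 + (f/fc)^2)
f/fc = 7.9 / 0.806554 = 9.794756
|H| = 1 / sqrt(1 + 95.937245) = 0.1015675
|H|_dB = 20*log10(0.1015675) = -19.86 dB

fc = 0.806554 Hz; |H(7.9 Hz)| = -19.86 dB


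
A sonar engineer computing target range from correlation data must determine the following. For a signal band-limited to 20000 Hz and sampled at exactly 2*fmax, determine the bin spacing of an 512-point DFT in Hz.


Step 1 — Nyquist sampling rate:
fs = 2 * fmax = 2 * 20000 = 40000 Hz

Step 2 — DFT bin spacing:
df = fs / N = 40000 / 512 = 78.125 Hz

78.125 Hz


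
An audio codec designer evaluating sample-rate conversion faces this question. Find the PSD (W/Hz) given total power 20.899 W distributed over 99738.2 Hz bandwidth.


Power spectral density:
PSD = P / BW
    = 20.899 / 99738.2
    = 0.00020954 W/Hz

0.00020954 W/Hz


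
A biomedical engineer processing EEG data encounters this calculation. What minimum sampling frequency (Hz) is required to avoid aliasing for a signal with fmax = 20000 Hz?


The Nyquist rate is twice the maximum frequency component.
fs_min = 2 * fmax
      = 2 * 20000
      = 40000 Hz

40000


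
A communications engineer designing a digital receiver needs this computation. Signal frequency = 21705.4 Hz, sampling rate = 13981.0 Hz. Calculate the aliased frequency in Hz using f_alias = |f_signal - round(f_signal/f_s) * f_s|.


Compute the nearest integer multiple of fs to the signal:
n = round(21705.4 / 13981.0) = 2
f_alias = |21705.4 - 2 * 13981.0|
        = |21705.4 - 27962.0|
        = 6256.6 Hz

6256.6


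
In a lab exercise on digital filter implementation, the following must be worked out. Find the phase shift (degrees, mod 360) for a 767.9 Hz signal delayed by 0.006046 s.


Phase shift from frequency and time delay:
phi = 360 * f * t_delay
    = 360 * 767.9 * 0.006046
    = 1671.38 degrees
    mod 360 = 231.38 degrees

231.38 degrees


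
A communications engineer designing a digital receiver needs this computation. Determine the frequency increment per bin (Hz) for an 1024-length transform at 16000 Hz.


DFT frequency resolution:
df = fs / N
   = 16000 / 1024
   = 15.625 Hz

15.625 Hz


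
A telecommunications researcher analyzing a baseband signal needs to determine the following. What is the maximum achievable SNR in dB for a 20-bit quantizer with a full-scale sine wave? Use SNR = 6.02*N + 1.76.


Theoretical SNR for a full-scale sinusoid:
SNR = 6.02 * N + 1.76
    = 6.02 * 20 + 1.76
    = 120.4 + 1.76
    = 122.16 dB

122.16 dB


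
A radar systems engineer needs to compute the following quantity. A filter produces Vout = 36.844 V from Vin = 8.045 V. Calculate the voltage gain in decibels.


Voltage gain in dB:
G = 20 * log10(Vout / Vin)
  = 20 * log10(36.844 / 8.045)
  = 20 * log10(4.579739)
  = 20 * 0.660841
  = 13.22 dB

13.22 dB


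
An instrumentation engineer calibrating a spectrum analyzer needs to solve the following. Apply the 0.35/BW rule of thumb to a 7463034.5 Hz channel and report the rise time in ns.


Rise time from bandwidth relationship:
tr = 0.35 / BW
   = 0.35 / 7463034.5
   = 4.689781348e-08 s
   = 46.8978 ns

46.8978 ns


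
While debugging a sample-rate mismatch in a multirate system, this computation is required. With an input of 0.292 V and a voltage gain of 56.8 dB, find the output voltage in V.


Output voltage from dB gain:
V_out = V_in * 10^(gain_dB / 20)
      = 0.292 * 10^(56.8 / 20)
      = 0.292 * 691.830971
      = 202.0146 V

202.0146 V


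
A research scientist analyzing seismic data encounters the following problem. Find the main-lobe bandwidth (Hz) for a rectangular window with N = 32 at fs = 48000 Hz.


Main lobe width for a rectangular window:
Width = 2 * fs / N
      = 2 * 48000 / 32
      = 96000 / 32
      = 3000.0 Hz

3000.0 Hz


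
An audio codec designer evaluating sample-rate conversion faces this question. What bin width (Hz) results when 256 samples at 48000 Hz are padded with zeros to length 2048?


Frequency resolution after zero-padding:
N_padded = 256 * 8 = 2048
df = fs / N_padded
   = 48000 / 2048
   = 23.4375 Hz

23.4375 Hz


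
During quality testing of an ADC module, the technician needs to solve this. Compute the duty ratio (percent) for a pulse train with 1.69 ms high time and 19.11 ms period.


Duty cycle as a percentage:
DC = (t_on / T) * 100
   = (1.69 / 19.11) * 100
   = 0.088435 * 100
   = 8.84 %

8.84 %


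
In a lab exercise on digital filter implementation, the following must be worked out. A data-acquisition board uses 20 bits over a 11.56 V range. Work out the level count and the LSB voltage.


Step 1 — number of quantization levels:
L = 2^N = 2^20 = 1048576

Step 2 — LSB step size:
delta = Vfs / L
      = 11.56 / 1048576
      = 1.102e-05 V

Levels = 1048576; step size = 1.102e-05 V


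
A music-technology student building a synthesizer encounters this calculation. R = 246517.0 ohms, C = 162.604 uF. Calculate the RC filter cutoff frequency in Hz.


Cutoff frequency of a first-order RC filter:
fc = 1 / (2 * pi * R * C)
C = 162.604 uF = 0.000162604 F
fc = 1 / (2 * pi * 246517.0 * 0.000162604)
   = 1 / 251.85928560733
   = 0.00397 Hz

0.00397 Hz


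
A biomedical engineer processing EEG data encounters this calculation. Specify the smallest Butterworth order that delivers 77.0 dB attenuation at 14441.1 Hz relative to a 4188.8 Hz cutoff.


Butterworth filter order formula:
n = log10(10^(A/10) - 1) / (2 * log10(f_stop/f_pass))
10^(77.0/10) - 1 = 50118722.3627
f_stop/f_pass = 14441.1 / 4188.8 = 3.4476
n = 7.1626 -> ceil = 8

8


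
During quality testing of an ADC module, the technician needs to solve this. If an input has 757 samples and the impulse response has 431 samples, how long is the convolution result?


Linear convolution output length:
L = N + M - 1
  = 757 + 431 - 1
  = 1187 samples

1187


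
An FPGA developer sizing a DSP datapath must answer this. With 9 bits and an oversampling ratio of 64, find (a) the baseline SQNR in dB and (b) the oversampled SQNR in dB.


Step 1 — baseline SQNR at Nyquist:
SQNR_base = 6.02*N + 1.76
          = 6.02*9 + 1.76
          = 55.94 dB

Step 2 — oversampling processing gain:
G = 10*log10(OSR) = 10*log10(64) = 18.06 dB

Step 3 — total:
SQNR_total = 55.94 + 18.06 = 74.0 dB

Base SQNR = 55.94 dB; oversampled SQNR = 74.0 dB


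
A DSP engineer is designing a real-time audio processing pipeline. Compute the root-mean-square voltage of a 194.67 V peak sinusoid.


RMS voltage for a sinusoidal waveform:
V_rms = V_peak / sqrt(2)
      = 194.67 / 1.414214
      = 137.652 V

137.652 V


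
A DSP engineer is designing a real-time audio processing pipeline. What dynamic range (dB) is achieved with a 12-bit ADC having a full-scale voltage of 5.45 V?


Dynamic range from full-scale to LSB:
V_min = V_max / 2^bits = 5.45 / 2^12
DR = 20 * log10(V_max / V_min)
   = 20 * log10(2^12)
   = 20 * 12 * log10(2)
   = 72.25 dB

72.25 dB


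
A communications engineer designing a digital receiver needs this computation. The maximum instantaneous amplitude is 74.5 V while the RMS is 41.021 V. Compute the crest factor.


Crest factor is the ratio of peak to RMS:
CF = V_peak / V_rms
   = 74.5 / 41.021
   = 1.8161

1.8161


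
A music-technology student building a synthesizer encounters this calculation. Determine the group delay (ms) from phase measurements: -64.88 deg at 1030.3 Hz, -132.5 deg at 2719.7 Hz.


Group delay from phase difference:
tau = -d(phi)/d(omega)
d(phi) = -67.62 deg = -1.180192 rad
d(omega) = 2*pi*(2719.7 - 1030.3) = 10614.8133 rad/s
tau = -(-1.180192) / 10614.8133
    = 0.1112 ms

0.1112 ms


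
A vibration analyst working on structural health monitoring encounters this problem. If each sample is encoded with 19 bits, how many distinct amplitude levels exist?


Number of quantization levels = 2^N
= 2^19
= 524288

524288


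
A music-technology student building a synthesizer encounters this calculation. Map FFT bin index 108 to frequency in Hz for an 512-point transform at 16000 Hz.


Frequency of DFT bin k:
f_k = k * fs / N
    = 108 * 16000 / 512
    = 1728000 / 512
    = 3375.0 Hz

3375.0 Hz


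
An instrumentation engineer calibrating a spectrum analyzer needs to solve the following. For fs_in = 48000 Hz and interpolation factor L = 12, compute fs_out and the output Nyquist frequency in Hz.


Step 1 — output sample rate after interpolation by L:
fs_out = L * fs_in = 12 * 48000 = 576000 Hz

Step 2 — Nyquist frequency of the output stream:
f_Nyq = fs_out / 2 = 576000 / 2 = 288000.0 Hz

fs_out = 576000 Hz; f_Nyquist = 288000.0 Hz


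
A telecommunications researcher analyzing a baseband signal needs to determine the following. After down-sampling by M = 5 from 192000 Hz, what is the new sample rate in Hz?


Decimation reduces the sample rate:
fs_out = fs_in / M
       = 192000 / 5
       = 38400.0 Hz

38400.0 Hz


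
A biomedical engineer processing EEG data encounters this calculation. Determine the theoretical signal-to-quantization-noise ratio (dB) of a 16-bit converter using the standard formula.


Theoretical SNR for a full-scale sinusoid:
SNR = 6.02 * N + 1.76
    = 6.02 * 16 + 1.76
    = 96.32 + 1.76
    = 98.08 dB

98.08 dB


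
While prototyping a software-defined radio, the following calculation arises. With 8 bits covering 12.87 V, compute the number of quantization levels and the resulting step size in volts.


Step 1 — number of quantization levels:
L = 2^N = 2^8 = 256

Step 2 — LSB step size:
delta = Vfs / L
      = 12.87 / 256
      = 0.05027344 V

Levels = 256; step size = 0.05027344 V


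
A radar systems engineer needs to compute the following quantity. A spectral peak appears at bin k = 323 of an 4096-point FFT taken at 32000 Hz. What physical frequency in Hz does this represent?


Frequency of DFT bin k:
f_k = k * fs / N
    = 323 * 32000 / 4096
    = 10336000 / 4096
    = 2523.438 Hz

2523.438 Hz


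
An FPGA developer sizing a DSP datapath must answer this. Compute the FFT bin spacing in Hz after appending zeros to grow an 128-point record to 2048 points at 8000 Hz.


Frequency resolution after zero-padding:
N_padded = 128 * 16 = 2048
df = fs / N_padded
   = 8000 / 2048
   = 3.9062 Hz

3.9062 Hz


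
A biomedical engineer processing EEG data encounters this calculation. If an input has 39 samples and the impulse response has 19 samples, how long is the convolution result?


Linear convolution output length:
L = N + M - 1
  = 39 + 19 - 1
  = 57 samples

57


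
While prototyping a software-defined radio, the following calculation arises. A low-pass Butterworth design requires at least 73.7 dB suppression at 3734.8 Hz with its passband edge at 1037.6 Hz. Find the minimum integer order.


Butterworth filter order formula:
n = log10(10^(A/10) - 1) / (2 * log10(f_stop/f_pass))
10^(73.7/10) - 1 = 23442287.1532
f_stop/f_pass = 3734.8 / 1037.6 = 3.5995
n = 6.6249 -> ceil = 7

7


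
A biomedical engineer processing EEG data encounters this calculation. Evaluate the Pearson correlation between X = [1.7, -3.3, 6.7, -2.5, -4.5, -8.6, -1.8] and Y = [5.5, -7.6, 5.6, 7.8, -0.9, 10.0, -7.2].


Pearson correlation coefficient (population):
r = cov(X,Y) / (std(X) * std(Y))
Mean X = -1.7571, Mean Y = 1.8857
Cov(X,Y) = 0.950612
Std(X) = 4.484213, Std(Y) = 6.632911
r = 0.032

0.032


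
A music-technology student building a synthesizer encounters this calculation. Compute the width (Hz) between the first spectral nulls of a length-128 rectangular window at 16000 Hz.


Main lobe width for a rectangular window:
Width = 2 * fs / N
      = 2 * 16000 / 128
      = 32000 / 128
      = 250.0 Hz

250.0 Hz


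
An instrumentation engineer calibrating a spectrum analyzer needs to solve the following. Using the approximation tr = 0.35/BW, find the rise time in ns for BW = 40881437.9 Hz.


Rise time from bandwidth relationship:
tr = 0.35 / BW
   = 0.35 / 40881437.9
   = 8.561342702e-09 s
   = 8.5613 ns

8.5613 ns


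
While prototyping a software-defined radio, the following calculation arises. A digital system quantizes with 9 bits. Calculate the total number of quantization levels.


Number of quantization levels = 2^N
= 2^9
= 512

512


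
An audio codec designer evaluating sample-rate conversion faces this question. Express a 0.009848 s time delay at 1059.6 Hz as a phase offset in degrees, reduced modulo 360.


Phase shift from frequency and time delay:
phi = 360 * f * t_delay
    = 360 * 1059.6 * 0.009848
    = 3756.58 degrees
    mod 360 = 156.58 degrees

156.58 degrees


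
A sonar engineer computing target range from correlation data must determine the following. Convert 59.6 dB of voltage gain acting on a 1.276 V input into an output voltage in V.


Output voltage from dB gain:
V_out = V_in * 10^(gain_dB / 20)
      = 1.276 * 10^(59.6 / 20)
      = 1.276 * 954.992586
      = 1218.5705 V

1218.5705 V


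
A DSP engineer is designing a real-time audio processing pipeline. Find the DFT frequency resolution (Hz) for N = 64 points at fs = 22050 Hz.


DFT frequency resolution:
df = fs / N
   = 22050 / 64
   = 344.5312 Hz

344.5312 Hz


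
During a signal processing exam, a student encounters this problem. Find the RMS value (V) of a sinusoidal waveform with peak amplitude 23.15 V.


RMS voltage for a sinusoidal waveform:
V_rms = V_peak / sqrt(2)
      = 23.15 / 1.414214
      = 16.37 V

16.37 V


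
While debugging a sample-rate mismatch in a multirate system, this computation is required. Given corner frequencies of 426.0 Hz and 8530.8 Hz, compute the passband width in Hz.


Bandwidth is the difference of -3dB frequencies:
BW = f_high - f_low
   = 8530.8 - 426.0
   = 8104.8 Hz

8104.8 Hz


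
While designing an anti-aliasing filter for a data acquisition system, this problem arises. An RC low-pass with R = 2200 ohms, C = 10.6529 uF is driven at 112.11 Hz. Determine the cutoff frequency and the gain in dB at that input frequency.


Step 1 — cutoff frequency:
fc = 1 / (2*pi*R*C)
C = 10.6529 uF = 1.06529e-05 F
fc = 1 / (2*pi*2200*1.06529e-05)
   = 6.79094 Hz

Step 2 — magnitude at f = 112.11 Hz:
|H(f)| = 1 / sqrt(1 + (f/fc)^2)
f/fc = 112.11 / 6.79094 = 16.50876
|H| = 1 / sqrt(1 + 272.539157) = 0.0604631
|H|_dB = 20*log10(0.0604631) = -24.37 dB

fc = 6.79094 Hz; |H(112.11 Hz)| = -24.37 dB


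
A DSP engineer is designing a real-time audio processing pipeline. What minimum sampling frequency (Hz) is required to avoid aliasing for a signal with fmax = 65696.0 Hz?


The Nyquist rate is twice the maximum frequency component.
fs_min = 2 * fmax
      = 2 * 65696.0
      = 131392.0 Hz

131392.0


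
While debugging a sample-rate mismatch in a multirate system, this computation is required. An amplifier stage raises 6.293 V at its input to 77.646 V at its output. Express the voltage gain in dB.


Voltage gain in dB:
G = 20 * log10(Vout / Vin)
  = 20 * log10(77.646 / 6.293)
  = 20 * log10(12.338471)
  = 20 * 1.091261
  = 21.83 dB

21.83 dB


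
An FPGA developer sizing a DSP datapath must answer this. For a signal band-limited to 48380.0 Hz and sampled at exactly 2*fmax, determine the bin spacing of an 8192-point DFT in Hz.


Step 1 — Nyquist sampling rate:
fs = 2 * fmax = 2 * 48380.0 = 96760.0 Hz

Step 2 — DFT bin spacing:
df = fs / N = 96760.0 / 8192 = 11.8115 Hz

11.8115 Hz


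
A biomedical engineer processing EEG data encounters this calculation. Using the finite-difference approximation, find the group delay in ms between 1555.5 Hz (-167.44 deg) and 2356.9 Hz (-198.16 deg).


Group delay from phase difference:
tau = -d(phi)/d(omega)
d(phi) = -30.72 deg = -0.536165 rad
d(omega) = 2*pi*(2356.9 - 1555.5) = 5035.3447 rad/s
tau = -(-0.536165) / 5035.3447
    = 0.1065 ms

0.1065 ms


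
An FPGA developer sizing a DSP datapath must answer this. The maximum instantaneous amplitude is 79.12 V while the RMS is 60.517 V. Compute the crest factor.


Crest factor is the ratio of peak to RMS:
CF = V_peak / V_rms
   = 79.12 / 60.517
   = 1.3074

1.3074


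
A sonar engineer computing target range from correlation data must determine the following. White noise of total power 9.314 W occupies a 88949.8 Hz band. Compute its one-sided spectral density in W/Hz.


Power spectral density:
PSD = P / BW
    = 9.314 / 88949.8
    = 0.00010471 W/Hz

0.00010471 W/Hz


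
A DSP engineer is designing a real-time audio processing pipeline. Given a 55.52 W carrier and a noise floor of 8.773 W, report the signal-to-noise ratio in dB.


SNR in decibels:
SNR = 10 * log10(Ps / Pn)
    = 10 * log10(55.52 / 8.773)
    = 10 * log10(6.3285)
    = 10 * 0.8013
    = 8.01 dB

8.01 dB


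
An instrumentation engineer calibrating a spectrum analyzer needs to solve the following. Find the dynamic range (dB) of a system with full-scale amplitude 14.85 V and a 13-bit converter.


Dynamic range from full-scale to LSB:
V_min = V_max / 2^bits = 14.85 / 2^13
DR = 20 * log10(V_max / V_min)
   = 20 * log10(2^13)
   = 20 * 13 * log10(2)
   = 78.27 dB

78.27 dB


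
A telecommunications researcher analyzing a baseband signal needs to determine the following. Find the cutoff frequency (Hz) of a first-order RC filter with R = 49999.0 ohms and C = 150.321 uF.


Cutoff frequency of a first-order RC filter:
fc = 1 / (2 * pi * R * C)
C = 150.321 uF = 0.000150321 F
fc = 1 / (2 * pi * 49999.0 * 0.000150321)
   = 1 / 47.223790433329
   = 0.021176 Hz

0.021176 Hz


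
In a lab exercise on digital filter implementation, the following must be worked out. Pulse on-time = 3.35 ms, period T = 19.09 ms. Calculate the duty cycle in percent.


Duty cycle as a percentage:
DC = (t_on / T) * 100
   = (3.35 / 19.09) * 100
   = 0.175485 * 100
   = 17.55 %

17.55 %


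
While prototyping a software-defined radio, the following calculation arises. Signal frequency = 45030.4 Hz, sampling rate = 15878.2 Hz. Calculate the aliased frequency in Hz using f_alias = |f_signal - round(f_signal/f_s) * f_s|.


Compute the nearest integer multiple of fs to the signal:
n = round(45030.4 / 15878.2) = 3
f_alias = |45030.4 - 3 * 15878.2|
        = |45030.4 - 47634.6|
        = 2604.2 Hz

2604.2


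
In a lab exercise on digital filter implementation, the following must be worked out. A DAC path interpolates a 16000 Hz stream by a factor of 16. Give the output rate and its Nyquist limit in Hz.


Step 1 — output sample rate after interpolation by L:
fs_out = L * fs_in = 16 * 16000 = 256000 Hz

Step 2 — Nyquist frequency of the output stream:
f_Nyq = fs_out / 2 = 256000 / 2 = 128000.0 Hz

fs_out = 256000 Hz; f_Nyquist = 128000.0 Hz


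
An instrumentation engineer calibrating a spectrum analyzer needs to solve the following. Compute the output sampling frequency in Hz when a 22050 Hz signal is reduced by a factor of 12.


Decimation reduces the sample rate:
fs_out = fs_in / M
       = 22050 / 12
       = 1837.5 Hz

1837.5 Hz


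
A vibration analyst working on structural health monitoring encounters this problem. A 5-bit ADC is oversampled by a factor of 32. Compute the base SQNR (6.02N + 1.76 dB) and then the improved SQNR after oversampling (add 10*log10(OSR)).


Step 1 — baseline SQNR at Nyquist:
SQNR_base = 6.02*N + 1.76
          = 6.02*5 + 1.76
          = 31.86 dB

Step 2 — oversampling processing gain:
G = 10*log10(OSR) = 10*log10(32) = 15.05 dB

Step 3 — total:
SQNR_total = 31.86 + 15.05 = 46.91 dB

Base SQNR = 31.86 dB; oversampled SQNR = 46.91 dB


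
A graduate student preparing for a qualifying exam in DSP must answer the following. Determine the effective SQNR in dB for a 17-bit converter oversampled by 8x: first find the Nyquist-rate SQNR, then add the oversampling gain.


Step 1 — baseline SQNR at Nyquist:
SQNR_base = 6.02*N + 1.76
          = 6.02*17 + 1.76
          = 104.1 dB

Step 2 — oversampling processing gain:
G = 10*log10(OSR) = 10*log10(8) = 9.03 dB

Step 3 — total:
SQNR_total = 104.1 + 9.03 = 113.13 dB

Base SQNR = 104.1 dB; oversampled SQNR = 113.13 dB


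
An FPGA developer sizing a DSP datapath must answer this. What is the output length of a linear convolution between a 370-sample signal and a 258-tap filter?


Linear convolution output length:
L = N + M - 1
  = 370 + 258 - 1
  = 627 samples

627


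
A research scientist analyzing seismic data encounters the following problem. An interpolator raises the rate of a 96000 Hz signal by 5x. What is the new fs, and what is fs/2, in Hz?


Step 1 — output sample rate after interpolation by L:
fs_out = L * fs_in = 5 * 96000 = 480000 Hz

Step 2 — Nyquist frequency of the output stream:
f_Nyq = fs_out / 2 = 480000 / 2 = 240000.0 Hz

fs_out = 480000 Hz; f_Nyquist = 240000.0 Hz


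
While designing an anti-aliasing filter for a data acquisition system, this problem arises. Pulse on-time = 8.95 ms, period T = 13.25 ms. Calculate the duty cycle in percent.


Duty cycle as a percentage:
DC = (t_on / T) * 100
   = (8.95 / 13.25) * 100
   = 0.675472 * 100
   = 67.55 %

67.55 %


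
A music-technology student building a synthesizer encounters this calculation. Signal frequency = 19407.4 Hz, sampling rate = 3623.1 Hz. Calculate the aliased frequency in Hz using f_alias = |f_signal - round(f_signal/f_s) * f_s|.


Compute the nearest integer multiple of fs to the signal:
n = round(19407.4 / 3623.1) = 5
f_alias = |19407.4 - 5 * 3623.1|
        = |19407.4 - 18115.5|
        = 1291.9 Hz

1291.9


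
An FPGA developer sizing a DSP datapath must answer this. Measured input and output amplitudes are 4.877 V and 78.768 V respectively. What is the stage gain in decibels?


Voltage gain in dB:
G = 20 * log10(Vout / Vin)
  = 20 * log10(78.768 / 4.877)
  = 20 * log10(16.150912)
  = 20 * 1.208197
  = 24.16 dB

24.16 dB


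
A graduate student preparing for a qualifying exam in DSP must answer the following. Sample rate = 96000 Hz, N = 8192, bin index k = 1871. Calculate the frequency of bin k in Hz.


Frequency of DFT bin k:
f_k = k * fs / N
    = 1871 * 96000 / 8192
    = 179616000 / 8192
    = 21925.781 Hz

21925.781 Hz


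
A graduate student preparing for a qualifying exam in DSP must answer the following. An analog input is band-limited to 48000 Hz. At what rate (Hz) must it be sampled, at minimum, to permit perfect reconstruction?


The Nyquist rate is twice the maximum frequency component.
fs_min = 2 * fmax
      = 2 * 48000
      = 96000 Hz

96000


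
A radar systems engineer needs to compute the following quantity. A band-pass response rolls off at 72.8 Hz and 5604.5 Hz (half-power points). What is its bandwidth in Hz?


Bandwidth is the difference of -3dB frequencies:
BW = f_high - f_low
   = 5604.5 - 72.8
   = 5531.7 Hz

5531.7 Hz


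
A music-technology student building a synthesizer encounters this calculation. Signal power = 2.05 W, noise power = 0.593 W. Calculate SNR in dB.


SNR in decibels:
SNR = 10 * log10(Ps / Pn)
    = 10 * log10(2.05 / 0.593)
    = 10 * log10(3.457)
    = 10 * 0.5387
    = 5.39 dB

5.39 dB


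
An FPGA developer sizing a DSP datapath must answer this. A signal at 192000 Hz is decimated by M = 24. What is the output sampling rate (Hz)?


Decimation reduces the sample rate:
fs_out = fs_in / M
       = 192000 / 24
       = 8000.0 Hz

8000.0 Hz


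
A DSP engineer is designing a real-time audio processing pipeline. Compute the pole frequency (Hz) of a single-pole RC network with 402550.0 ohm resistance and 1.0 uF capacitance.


Cutoff frequency of a first-order RC filter:
fc = 1 / (2 * pi * R * C)
C = 1.0 uF = 1e-06 F
fc = 1 / (2 * pi * 402550.0 * 1e-06)
   = 1 / 2.5292962454051
   = 0.395367 Hz

0.395367 Hz


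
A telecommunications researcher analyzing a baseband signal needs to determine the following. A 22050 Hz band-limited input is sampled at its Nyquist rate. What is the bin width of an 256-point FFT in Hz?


Step 1 — Nyquist sampling rate:
fs = 2 * fmax = 2 * 22050 = 44100 Hz

Step 2 — DFT bin spacing:
df = fs / N = 44100 / 256 = 172.2656 Hz

172.2656 Hz


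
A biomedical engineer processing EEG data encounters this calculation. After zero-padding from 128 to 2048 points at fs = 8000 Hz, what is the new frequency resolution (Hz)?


Frequency resolution after zero-padding:
N_padded = 128 * 16 = 2048
df = fs / N_padded
   = 8000 / 2048
   = 3.9062 Hz

3.9062 Hz


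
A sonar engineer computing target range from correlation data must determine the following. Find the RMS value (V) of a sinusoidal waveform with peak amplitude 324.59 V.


RMS voltage for a sinusoidal waveform:
V_rms = V_peak / sqrt(2)
      = 324.59 / 1.414214
      = 229.52 V

229.52 V


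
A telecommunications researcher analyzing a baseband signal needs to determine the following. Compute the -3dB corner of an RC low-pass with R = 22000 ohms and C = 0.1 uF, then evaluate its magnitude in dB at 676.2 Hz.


Step 1 — cutoff frequency:
fc = 1 / (2*pi*R*C)
C = 0.1 uF = 1e-07 F
fc = 1 / (2*pi*22000*1e-07)
   = 72.3432 Hz

Step 2 — magnitude at f = 676.2 Hz:
|H(f)| = 1 / sqrt(1 + (f/fc)^2)
f/fc = 676.2 / 72.3432 = 9.347112
|H| = 1 / sqrt(1 + 87.368503) = 0.1063779
|H|_dB = 20*log10(0.1063779) = -19.46 dB

fc = 72.3432 Hz; |H(676.2 Hz)| = -19.46 dB


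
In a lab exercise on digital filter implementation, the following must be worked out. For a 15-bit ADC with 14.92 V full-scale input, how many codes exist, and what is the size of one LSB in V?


Step 1 — number of quantization levels:
L = 2^N = 2^15 = 32768

Step 2 — LSB step size:
delta = Vfs / L
      = 14.92 / 32768
      = 0.00045532 V

Levels = 32768; step size = 0.00045532 V


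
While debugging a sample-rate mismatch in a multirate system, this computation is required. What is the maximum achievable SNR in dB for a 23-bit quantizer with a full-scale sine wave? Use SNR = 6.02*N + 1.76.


Theoretical SNR for a full-scale sinusoid:
SNR = 6.02 * N + 1.76
    = 6.02 * 23 + 1.76
    = 138.46 + 1.76
    = 140.22 dB

140.22 dB


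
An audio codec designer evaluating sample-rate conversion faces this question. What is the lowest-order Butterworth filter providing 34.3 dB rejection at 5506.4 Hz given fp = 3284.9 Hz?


Butterworth filter order formula:
n = log10(10^(A/10) - 1) / (2 * log10(f_stop/f_pass))
10^(34.3/10) - 1 = 2690.5348
f_stop/f_pass = 5506.4 / 3284.9 = 1.6763
n = 7.6441 -> ceil = 8

8


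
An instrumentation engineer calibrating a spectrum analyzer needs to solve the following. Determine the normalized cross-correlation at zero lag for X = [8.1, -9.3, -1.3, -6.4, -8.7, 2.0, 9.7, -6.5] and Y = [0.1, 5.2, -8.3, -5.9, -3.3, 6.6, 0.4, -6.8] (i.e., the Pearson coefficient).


Pearson correlation coefficient (population):
r = cov(X,Y) / (std(X) * std(Y))
Mean X = -1.55, Mean Y = -1.5
Cov(X,Y) = 9.04875
Std(X) = 6.99607, Std(Y) = 5.167204
r = 0.2503

0.2503


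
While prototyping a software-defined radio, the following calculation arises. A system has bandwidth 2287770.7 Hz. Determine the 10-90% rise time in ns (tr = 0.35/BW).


Rise time from bandwidth relationship:
tr = 0.35 / BW
   = 0.35 / 2287770.7
   = 1.529873601e-07 s
   = 152.9874 ns

152.9874 ns


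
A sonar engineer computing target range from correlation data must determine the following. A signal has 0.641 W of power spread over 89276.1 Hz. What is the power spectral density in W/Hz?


Power spectral density:
PSD = P / BW
    = 0.641 / 89276.1
    = 7.18e-06 W/Hz

7.18e-06 W/Hz


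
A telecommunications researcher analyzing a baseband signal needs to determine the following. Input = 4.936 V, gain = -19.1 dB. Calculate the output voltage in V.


Output voltage from dB gain:
V_out = V_in * 10^(gain_dB / 20)
      = 4.936 * 10^(-19.1 / 20)
      = 4.936 * 0.110917
      = 0.5475 V

0.5475 V


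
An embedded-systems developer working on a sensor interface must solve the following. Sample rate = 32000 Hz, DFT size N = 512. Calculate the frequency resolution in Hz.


DFT frequency resolution:
df = fs / N
   = 32000 / 512
   = 62.5 Hz

62.5 Hz


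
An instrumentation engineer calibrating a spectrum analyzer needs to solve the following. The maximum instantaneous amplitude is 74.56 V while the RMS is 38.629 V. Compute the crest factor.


Crest factor is the ratio of peak to RMS:
CF = V_peak / V_rms
   = 74.56 / 38.629
   = 1.9302

1.9302


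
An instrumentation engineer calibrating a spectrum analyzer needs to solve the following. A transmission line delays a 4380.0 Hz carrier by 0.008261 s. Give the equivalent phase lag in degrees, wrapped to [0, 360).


Phase shift from frequency and time delay:
phi = 360 * f * t_delay
    = 360 * 4380.0 * 0.008261
    = 13025.94 degrees
    mod 360 = 65.94 degrees

65.94 degrees


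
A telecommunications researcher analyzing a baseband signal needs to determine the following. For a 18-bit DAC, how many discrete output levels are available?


Number of quantization levels = 2^N
= 2^18
= 262144

262144


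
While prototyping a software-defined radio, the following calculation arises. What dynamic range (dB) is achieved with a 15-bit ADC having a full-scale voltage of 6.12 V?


Dynamic range from full-scale to LSB:
V_min = V_max / 2^bits = 6.12 / 2^15
DR = 20 * log10(V_max / V_min)
   = 20 * log10(2^15)
   = 20 * 15 * log10(2)
   = 90.31 dB

90.31 dB


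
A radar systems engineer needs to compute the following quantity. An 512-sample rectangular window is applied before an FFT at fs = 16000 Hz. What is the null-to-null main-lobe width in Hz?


Main lobe width for a rectangular window:
Width = 2 * fs / N
      = 2 * 16000 / 512
      = 32000 / 512
      = 62.5 Hz

62.5 Hz


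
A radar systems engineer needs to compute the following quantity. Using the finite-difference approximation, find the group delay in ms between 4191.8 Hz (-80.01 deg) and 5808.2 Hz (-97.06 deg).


Group delay from phase difference:
tau = -d(phi)/d(omega)
d(phi) = -17.05 deg = -0.297579 rad
d(omega) = 2*pi*(5808.2 - 4191.8) = 10156.1407 rad/s
tau = -(-0.297579) / 10156.1407
    = 0.0293 ms

0.0293 ms


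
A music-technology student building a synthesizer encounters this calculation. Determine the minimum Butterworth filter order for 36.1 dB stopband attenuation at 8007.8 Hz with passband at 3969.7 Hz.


Butterworth filter order formula:
n = log10(10^(A/10) - 1) / (2 * log10(f_stop/f_pass))
10^(36.1/10) - 1 = 4072.8028
f_stop/f_pass = 8007.8 / 3969.7 = 2.0172
n = 5.9226 -> ceil = 6

6


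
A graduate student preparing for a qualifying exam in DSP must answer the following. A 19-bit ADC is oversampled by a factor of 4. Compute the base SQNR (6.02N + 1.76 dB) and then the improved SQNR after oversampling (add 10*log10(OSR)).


Step 1 — baseline SQNR at Nyquist:
SQNR_base = 6.02*N + 1.76
          = 6.02*19 + 1.76
          = 116.14 dB

Step 2 — oversampling processing gain:
G = 10*log10(OSR) = 10*log10(4) = 6.02 dB

Step 3 — total:
SQNR_total = 116.14 + 6.02 = 122.16 dB

Base SQNR = 116.14 dB; oversampled SQNR = 122.16 dB


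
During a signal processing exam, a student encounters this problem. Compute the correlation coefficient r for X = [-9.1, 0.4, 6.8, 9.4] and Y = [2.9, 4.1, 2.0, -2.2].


Pearson correlation coefficient (population):
r = cov(X,Y) / (std(X) * std(Y))
Mean X = 1.875, Mean Y = 1.7
Cov(X,Y) = -11.145
Std(X) = 7.132803, Std(Y) = 2.371708
r = -0.6588

-0.6588


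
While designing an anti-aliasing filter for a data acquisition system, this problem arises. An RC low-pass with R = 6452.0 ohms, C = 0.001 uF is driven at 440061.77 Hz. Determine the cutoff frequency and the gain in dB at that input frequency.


Step 1 — cutoff frequency:
fc = 1 / (2*pi*R*C)
C = 0.001 uF = 1e-09 F
fc = 1 / (2*pi*6452.0*1e-09)
   = 24667.536 Hz

Step 2 — magnitude at f = 440061.77 Hz:
|H(f)| = 1 / sqrt(1 + (f/fc)^2)
f/fc = 440061.77 / 24667.536 = 17.839713
|H| = 1 / sqrt(1 + 318.25536) = 0.0559669
|H|_dB = 20*log10(0.0559669) = -25.04 dB

fc = 24667.536 Hz; |H(440061.77 Hz)| = -25.04 dB


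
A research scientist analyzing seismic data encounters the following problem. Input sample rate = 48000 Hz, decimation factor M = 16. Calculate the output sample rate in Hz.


Decimation reduces the sample rate:
fs_out = fs_in / M
       = 48000 / 16
       = 3000.0 Hz

3000.0 Hz


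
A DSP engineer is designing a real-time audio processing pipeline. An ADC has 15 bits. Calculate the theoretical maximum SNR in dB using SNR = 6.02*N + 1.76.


Theoretical SNR for a full-scale sinusoid:
SNR = 6.02 * N + 1.76
    = 6.02 * 15 + 1.76
    = 90.3 + 1.76
    = 92.06 dB

92.06 dB


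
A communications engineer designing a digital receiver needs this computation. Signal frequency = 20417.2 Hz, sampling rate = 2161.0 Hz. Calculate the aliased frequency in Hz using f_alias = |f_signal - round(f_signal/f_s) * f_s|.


Compute the nearest integer multiple of fs to the signal:
n = round(20417.2 / 2161.0) = 9
f_alias = |20417.2 - 9 * 2161.0|
        = |20417.2 - 19449.0|
        = 968.2 Hz

968.2


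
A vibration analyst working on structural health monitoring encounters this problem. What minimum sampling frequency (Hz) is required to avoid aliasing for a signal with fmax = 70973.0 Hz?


The Nyquist rate is twice the maximum frequency component.
fs_min = 2 * fmax
      = 2 * 70973.0
      = 141946.0 Hz

141946.0


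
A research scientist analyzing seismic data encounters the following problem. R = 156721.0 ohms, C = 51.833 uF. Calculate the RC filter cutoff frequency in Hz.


Cutoff frequency of a first-order RC filter:
fc = 1 / (2 * pi * R * C)
C = 51.833 uF = 5.1833e-05 F
fc = 1 / (2 * pi * 156721.0 * 5.1833e-05)
   = 1 / 51.040322312262
   = 0.019592 Hz

0.019592 Hz


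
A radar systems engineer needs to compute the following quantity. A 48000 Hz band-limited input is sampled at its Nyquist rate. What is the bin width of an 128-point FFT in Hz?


Step 1 — Nyquist sampling rate:
fs = 2 * fmax = 2 * 48000 = 96000 Hz

Step 2 — DFT bin spacing:
df = fs / N = 96000 / 128 = 750.0 Hz

750.0 Hz


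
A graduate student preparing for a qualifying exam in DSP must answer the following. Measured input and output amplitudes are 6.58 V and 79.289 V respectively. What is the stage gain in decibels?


Voltage gain in dB:
G = 20 * log10(Vout / Vin)
  = 20 * log10(79.289 / 6.58)
  = 20 * log10(12.05)
  = 20 * 1.080987
  = 21.62 dB

21.62 dB


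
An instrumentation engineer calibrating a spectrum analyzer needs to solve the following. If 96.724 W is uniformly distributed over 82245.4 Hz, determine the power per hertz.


Power spectral density:
PSD = P / BW
    = 96.724 / 82245.4
    = 0.00117604 W/Hz

0.00117604 W/Hz


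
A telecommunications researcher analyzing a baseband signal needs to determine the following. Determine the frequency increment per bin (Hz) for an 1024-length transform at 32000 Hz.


DFT frequency resolution:
df = fs / N
   = 32000 / 1024
   = 31.25 Hz

31.25 Hz


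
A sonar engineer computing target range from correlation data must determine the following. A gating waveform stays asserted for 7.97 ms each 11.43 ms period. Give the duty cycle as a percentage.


Duty cycle as a percentage:
DC = (t_on / T) * 100
   = (7.97 / 11.43) * 100
   = 0.697288 * 100
   = 69.73 %

69.73 %


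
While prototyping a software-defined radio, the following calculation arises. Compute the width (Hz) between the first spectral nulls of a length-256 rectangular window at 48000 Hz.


Main lobe width for a rectangular window:
Width = 2 * fs / N
      = 2 * 48000 / 256
      = 96000 / 256
      = 375.0 Hz

375.0 Hz


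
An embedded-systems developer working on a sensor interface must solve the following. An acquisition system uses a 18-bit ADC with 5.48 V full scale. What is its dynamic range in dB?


Dynamic range from full-scale to LSB:
V_min = V_max / 2^bits = 5.48 / 2^18
DR = 20 * log10(V_max / V_min)
   = 20 * log10(2^18)
   = 20 * 18 * log10(2)
   = 108.37 dB

108.37 dB


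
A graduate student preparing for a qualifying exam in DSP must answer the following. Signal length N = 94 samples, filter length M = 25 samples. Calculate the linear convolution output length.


Linear convolution output length:
L = N + M - 1
  = 94 + 25 - 1
  = 118 samples

118


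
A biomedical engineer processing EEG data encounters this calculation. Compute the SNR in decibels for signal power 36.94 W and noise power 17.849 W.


SNR in decibels:
SNR = 10 * log10(Ps / Pn)
    = 10 * log10(36.94 / 17.849)
    = 10 * log10(2.0696)
    = 10 * 0.3159
    = 3.16 dB

3.16 dB


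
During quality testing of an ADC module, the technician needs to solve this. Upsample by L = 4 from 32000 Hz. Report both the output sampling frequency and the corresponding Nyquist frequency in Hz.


Step 1 — output sample rate after interpolation by L:
fs_out = L * fs_in = 4 * 32000 = 128000 Hz

Step 2 — Nyquist frequency of the output stream:
f_Nyq = fs_out / 2 = 128000 / 2 = 64000.0 Hz

fs_out = 128000 Hz; f_Nyquist = 64000.0 Hz


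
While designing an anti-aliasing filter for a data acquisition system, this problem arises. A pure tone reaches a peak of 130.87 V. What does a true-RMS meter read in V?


RMS voltage for a sinusoidal waveform:
V_rms = V_peak / sqrt(2)
      = 130.87 / 1.414214
      = 92.539 V

92.539 V


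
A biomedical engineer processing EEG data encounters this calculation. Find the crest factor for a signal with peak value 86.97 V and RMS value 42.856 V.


Crest factor is the ratio of peak to RMS:
CF = V_peak / V_rms
   = 86.97 / 42.856
   = 2.0294

2.0294


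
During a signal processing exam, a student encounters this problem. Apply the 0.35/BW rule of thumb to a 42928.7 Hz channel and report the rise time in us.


Rise time from bandwidth relationship:
tr = 0.35 / BW
   = 0.35 / 42928.7
   = 8.153053785e-06 s
   = 8.1531 us

8.1531 us


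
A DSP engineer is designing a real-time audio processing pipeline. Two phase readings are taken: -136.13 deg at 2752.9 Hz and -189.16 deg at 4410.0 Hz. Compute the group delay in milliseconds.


Group delay from phase difference:
tau = -d(phi)/d(omega)
d(phi) = -53.03 deg = -0.925548 rad
d(omega) = 2*pi*(4410.0 - 2752.9) = 10411.8664 rad/s
tau = -(-0.925548) / 10411.8664
    = 0.0889 ms

0.0889 ms


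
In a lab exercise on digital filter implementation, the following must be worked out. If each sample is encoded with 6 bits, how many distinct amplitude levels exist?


Number of quantization levels = 2^N
= 2^6
= 64

64


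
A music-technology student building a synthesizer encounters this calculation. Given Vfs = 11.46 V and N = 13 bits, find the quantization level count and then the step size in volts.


Step 1 — number of quantization levels:
L = 2^N = 2^13 = 8192

Step 2 — LSB step size:
delta = Vfs / L
      = 11.46 / 8192
      = 0.00139893 V

Levels = 8192; step size = 0.00139893 V
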